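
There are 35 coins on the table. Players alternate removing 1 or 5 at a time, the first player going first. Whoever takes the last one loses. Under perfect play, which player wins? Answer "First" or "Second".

Compute winning (W) and losing (L) positions by backward induction:
i:   0  1  2  3  4  5  6  7  8  9 10 11 12 13 14 15 16 17 18 19 20 21 22 23 24 25 26 27 28 29 30 31 32 33 34 35
     W  L  W  L  W  L  W  L  W  L  W  L  W  L  W  L  W  L  W  L  W  L  W  L  W  L  W  L  W  L  W  L  W  L  W  L
Position 35 is L, so the second player wins.

Second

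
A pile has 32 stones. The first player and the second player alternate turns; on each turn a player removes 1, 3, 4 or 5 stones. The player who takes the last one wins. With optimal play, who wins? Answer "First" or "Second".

Compute winning (W) and losing (L) positions by backward induction:
i:   0  1  2  3  4  5  6  7  8  9 10 11 12 13 14 15 16 17 18 19 20 21 22 23 24 25 26 27 28 29 30 31 32
     L  W  L  W  W  W  W  W  L  W  L  W  W  W  W  W  L  W  L  W  W  W  W  W  L  W  L  W  W  W  W  W  L
Position 32 is L, so the second player wins.

Second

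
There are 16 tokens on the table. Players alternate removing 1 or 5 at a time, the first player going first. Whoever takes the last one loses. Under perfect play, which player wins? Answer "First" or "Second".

Positions where the player to move wins (W) vs loses (L):
i:   0  1  2  3  4  5  6  7  8  9 10 11 12 13 14 15 16
     W  L  W  L  W  L  W  L  W  L  W  L  W  L  W  L  W
Position 16 is W, so the first player wins.

First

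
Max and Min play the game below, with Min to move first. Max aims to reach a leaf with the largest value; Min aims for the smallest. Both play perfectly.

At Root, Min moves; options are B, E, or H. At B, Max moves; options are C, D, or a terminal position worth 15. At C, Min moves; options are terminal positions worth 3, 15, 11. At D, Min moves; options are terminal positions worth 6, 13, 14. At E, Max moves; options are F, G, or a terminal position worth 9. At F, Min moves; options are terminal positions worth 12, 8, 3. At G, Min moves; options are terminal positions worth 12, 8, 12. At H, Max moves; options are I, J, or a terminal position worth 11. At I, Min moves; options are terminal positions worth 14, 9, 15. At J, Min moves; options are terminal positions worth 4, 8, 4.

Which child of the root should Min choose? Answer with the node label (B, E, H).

E

C (Min): min(3, 15, 11) = 3
D (Min): min(6, 13, 14) = 6
B (Max): max(3, 6, 15) = 15
F (Min): min(12, 8, 3) = 3
G (Min): min(12, 8, 12) = 8
E (Max): max(3, 8, 9) = 9
I (Min): min(14, 9, 15) = 9
J (Min): min(4, 8, 4) = 4
H (Max): max(9, 4, 11) = 11
Root (Min): min(15, 9, 11) = 9
Min picks the child with the lowest value: E (value 9).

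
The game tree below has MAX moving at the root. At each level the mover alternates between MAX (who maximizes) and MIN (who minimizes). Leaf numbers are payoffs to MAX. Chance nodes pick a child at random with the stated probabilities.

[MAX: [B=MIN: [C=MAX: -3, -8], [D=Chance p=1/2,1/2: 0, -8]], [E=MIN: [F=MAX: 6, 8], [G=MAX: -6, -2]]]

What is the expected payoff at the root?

C (MAX): max(-3, -8) = -3
D (Chance): 1/2·0 + 1/2·-8 = -4
B (MIN): min(-3, -4) = -4
F (MAX): max(6, 8) = 8
G (MAX): max(-6, -2) = -2
E (MIN): min(8, -2) = -2
Root (MAX): max(-4, -2) = -2

-2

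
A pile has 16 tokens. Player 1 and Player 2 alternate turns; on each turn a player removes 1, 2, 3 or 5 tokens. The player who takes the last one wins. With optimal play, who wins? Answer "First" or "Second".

Second

i:   0  1  2  3  4  5  6  7  8  9 10 11 12 13 14 15 16
     L  W  W  W  L  W  W  W  L  W  W  W  L  W  W  W  L
Position 16 is L, so the second player wins.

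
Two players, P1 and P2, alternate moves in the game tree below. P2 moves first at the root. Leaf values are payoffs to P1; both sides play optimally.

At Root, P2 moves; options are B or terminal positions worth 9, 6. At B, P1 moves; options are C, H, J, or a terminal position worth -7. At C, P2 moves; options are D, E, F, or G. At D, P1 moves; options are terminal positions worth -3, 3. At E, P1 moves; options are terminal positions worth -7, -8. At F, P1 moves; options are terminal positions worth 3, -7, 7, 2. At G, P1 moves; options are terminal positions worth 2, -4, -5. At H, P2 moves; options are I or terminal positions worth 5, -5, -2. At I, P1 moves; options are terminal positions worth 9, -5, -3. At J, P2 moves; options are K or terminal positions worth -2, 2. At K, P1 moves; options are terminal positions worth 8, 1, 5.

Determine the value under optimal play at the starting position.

D (P1): max(-3, 3) = 3
E (P1): max(-7, -8) = -7
F (P1): max(3, -7, 7, 2) = 7
G (P1): max(2, -4, -5) = 2
C (P2): min(3, -7, 7, 2) = -7
I (P1): max(9, -5, -3) = 9
H (P2): min(9, 5, -5, -2) = -5
K (P1): max(8, 1, 5) = 8
J (P2): min(8, -2, 2) = -2
B (P1): max(-7, -5, -2, -7) = -2
Root (P2): min(-2, 9, 6) = -2

-2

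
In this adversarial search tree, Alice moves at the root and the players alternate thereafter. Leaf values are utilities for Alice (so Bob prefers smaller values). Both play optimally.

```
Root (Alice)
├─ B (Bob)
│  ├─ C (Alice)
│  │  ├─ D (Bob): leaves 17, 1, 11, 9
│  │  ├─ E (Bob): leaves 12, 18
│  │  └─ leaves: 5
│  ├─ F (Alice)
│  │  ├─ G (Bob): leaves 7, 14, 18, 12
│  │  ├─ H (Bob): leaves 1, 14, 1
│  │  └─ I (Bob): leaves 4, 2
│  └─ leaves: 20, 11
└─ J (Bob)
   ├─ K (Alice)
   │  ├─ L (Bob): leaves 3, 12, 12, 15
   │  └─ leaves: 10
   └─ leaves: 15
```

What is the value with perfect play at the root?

D (Bob): min(17, 1, 11, 9) = 1
E (Bob): min(12, 18) = 12
C (Alice): max(1, 12, 5) = 12
G (Bob): min(7, 14, 18, 12) = 7
H (Bob): min(1, 14, 1) = 1
I (Bob): min(4, 2) = 2
F (Alice): max(7, 1, 2) = 7
B (Bob): min(12, 7, 20, 11) = 7
L (Bob): min(3, 12, 12, 15) = 3
K (Alice): max(3, 10) = 10
J (Bob): min(10, 15) = 10
Root (Alice): max(7, 10) = 10

10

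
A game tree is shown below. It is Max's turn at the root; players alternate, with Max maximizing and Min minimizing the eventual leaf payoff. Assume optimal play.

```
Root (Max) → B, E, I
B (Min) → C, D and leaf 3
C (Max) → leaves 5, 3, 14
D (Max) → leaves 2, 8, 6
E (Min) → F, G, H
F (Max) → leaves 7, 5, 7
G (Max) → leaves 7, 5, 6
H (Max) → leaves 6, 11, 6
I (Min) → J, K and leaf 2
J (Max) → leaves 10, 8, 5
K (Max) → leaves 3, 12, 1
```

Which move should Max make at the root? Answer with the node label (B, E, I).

C (Max): max(5, 3, 14) = 14
D (Max): max(2, 8, 6) = 8
B (Min): min(14, 8, 3) = 3
F (Max): max(7, 5, 7) = 7
G (Max): max(7, 5, 6) = 7
H (Max): max(6, 11, 6) = 11
E (Min): min(7, 7, 11) = 7
J (Max): max(10, 8, 5) = 10
K (Max): max(3, 12, 1) = 12
I (Min): min(10, 12, 2) = 2
Root (Max): max(3, 7, 2) = 7
Max picks the child with the highest value: E (value 7).

E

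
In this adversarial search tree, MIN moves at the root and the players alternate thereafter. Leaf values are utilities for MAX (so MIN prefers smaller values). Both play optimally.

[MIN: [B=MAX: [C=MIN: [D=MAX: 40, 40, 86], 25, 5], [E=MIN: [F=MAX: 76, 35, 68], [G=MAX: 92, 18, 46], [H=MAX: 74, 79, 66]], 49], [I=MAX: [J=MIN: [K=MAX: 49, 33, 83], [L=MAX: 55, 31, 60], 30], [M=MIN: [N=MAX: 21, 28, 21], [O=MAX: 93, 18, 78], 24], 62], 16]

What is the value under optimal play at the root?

D (MAX): max(40, 40, 86) = 86
C (MIN): min(86, 25, 5) = 5
F (MAX): max(76, 35, 68) = 76
G (MAX): max(92, 18, 46) = 92
H (MAX): max(74, 79, 66) = 79
E (MIN): min(76, 92, 79) = 76
B (MAX): max(5, 76, 49) = 76
K (MAX): max(49, 33, 83) = 83
L (MAX): max(55, 31, 60) = 60
J (MIN): min(83, 60, 30) = 30
N (MAX): max(21, 28, 21) = 28
O (MAX): max(93, 18, 78) = 93
M (MIN): min(28, 93, 24) = 24
I (MAX): max(30, 24, 62) = 62
Root (MIN): min(76, 62, 16) = 16

16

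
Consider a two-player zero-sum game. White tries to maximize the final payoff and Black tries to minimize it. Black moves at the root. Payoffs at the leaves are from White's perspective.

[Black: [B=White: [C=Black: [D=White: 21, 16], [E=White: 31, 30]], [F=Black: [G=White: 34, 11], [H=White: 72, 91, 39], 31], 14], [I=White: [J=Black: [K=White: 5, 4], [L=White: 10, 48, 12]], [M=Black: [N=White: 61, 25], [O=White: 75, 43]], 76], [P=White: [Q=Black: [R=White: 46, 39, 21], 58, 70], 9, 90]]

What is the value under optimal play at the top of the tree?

31

D (White): max(21, 16) = 21
E (White): max(31, 30) = 31
C (Black): min(21, 31) = 21
G (White): max(34, 11) = 34
H (White): max(72, 91, 39) = 91
F (Black): min(34, 91, 31) = 31
B (White): max(21, 31, 14) = 31
K (White): max(5, 4) = 5
L (White): max(10, 48, 12) = 48
J (Black): min(5, 48) = 5
N (White): max(61, 25) = 61
O (White): max(75, 43) = 75
M (Black): min(61, 75) = 61
I (White): max(5, 61, 76) = 76
R (White): max(46, 39, 21) = 46
Q (Black): min(46, 58, 70) = 46
P (White): max(46, 9, 90) = 90
Root (Black): min(31, 76, 90) = 31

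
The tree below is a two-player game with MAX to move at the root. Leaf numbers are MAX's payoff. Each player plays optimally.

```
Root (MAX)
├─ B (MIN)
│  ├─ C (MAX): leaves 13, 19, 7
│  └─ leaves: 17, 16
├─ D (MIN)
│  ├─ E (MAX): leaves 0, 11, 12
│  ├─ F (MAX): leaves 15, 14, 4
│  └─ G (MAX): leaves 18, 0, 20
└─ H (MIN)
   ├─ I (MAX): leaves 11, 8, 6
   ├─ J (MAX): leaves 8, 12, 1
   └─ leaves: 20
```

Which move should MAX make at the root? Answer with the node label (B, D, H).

B

C (MAX): max(13, 19, 7) = 19
B (MIN): min(19, 17, 16) = 16
E (MAX): max(0, 11, 12) = 12
F (MAX): max(15, 14, 4) = 15
G (MAX): max(18, 0, 20) = 20
D (MIN): min(12, 15, 20) = 12
I (MAX): max(11, 8, 6) = 11
J (MAX): max(8, 12, 1) = 12
H (MIN): min(11, 12, 20) = 11
Root (MAX): max(16, 12, 11) = 16
MAX picks the child with the highest value: B (value 16).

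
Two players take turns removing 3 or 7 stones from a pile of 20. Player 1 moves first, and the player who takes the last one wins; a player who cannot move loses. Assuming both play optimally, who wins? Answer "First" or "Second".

Second

W/L table (W = player to move can force a win):
i:   0  1  2  3  4  5  6  7  8  9 10 11 12 13 14 15 16 17 18 19 20
     L  L  L  W  W  W  L  W  W  W  L  L  L  W  W  W  L  W  W  W  L
Position 20 is L, so the second player wins.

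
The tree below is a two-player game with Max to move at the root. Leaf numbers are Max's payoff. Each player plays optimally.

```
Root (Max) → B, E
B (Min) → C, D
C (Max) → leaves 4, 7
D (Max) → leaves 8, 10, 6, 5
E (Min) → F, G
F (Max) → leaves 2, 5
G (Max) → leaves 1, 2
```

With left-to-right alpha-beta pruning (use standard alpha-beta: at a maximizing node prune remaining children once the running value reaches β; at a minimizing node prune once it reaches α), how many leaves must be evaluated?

5

C [α=-∞,β=+∞]: v=7
D [α=-∞,β=7]: v=8 after child 1 ≥ β → β-cutoff, skip 3
B [α=-∞,β=+∞]: v=7
F [α=7,β=+∞]: v=5
E [α=7,β=+∞]: v=5 after child 1 ≤ α → α-cutoff, skip 1
Root [α=-∞,β=+∞]: v=7
Leaves evaluated: 5 of 10.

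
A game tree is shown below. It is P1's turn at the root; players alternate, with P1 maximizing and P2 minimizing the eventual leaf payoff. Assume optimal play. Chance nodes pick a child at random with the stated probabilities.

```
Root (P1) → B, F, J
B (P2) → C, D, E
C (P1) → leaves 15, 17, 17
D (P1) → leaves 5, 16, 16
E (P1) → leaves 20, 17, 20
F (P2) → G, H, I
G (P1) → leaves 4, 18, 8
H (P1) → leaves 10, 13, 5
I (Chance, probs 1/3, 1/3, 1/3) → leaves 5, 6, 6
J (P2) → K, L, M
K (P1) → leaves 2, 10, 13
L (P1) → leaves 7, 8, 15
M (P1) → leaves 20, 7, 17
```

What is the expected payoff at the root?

C (P1): max(15, 17, 17) = 17
D (P1): max(5, 16, 16) = 16
E (P1): max(20, 17, 20) = 20
B (P2): min(17, 16, 20) = 16
G (P1): max(4, 18, 8) = 18
H (P1): max(10, 13, 5) = 13
I (Chance): 1/3·5 + 1/3·6 + 1/3·6 = 5.67
F (P2): min(18, 13, 5.67) = 5.67
K (P1): max(2, 10, 13) = 13
L (P1): max(7, 8, 15) = 15
M (P1): max(20, 7, 17) = 20
J (P2): min(13, 15, 20) = 13
Root (P1): max(16, 5.67, 13) = 16

16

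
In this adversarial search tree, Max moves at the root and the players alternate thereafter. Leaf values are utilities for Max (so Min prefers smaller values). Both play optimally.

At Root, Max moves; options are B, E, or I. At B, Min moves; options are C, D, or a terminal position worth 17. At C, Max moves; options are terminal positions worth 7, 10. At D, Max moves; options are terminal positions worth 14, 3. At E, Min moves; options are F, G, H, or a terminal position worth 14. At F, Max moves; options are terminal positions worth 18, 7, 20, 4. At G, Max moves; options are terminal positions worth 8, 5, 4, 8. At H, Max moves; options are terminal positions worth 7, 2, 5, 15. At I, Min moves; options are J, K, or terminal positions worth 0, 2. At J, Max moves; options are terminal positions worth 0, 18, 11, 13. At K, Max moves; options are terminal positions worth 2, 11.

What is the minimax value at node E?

8

F: max(18, 7, 20, 4) = 20
G: max(8, 5, 4, 8) = 8
H: max(7, 2, 5, 15) = 15
E: min(20, 8, 15, 14) = 8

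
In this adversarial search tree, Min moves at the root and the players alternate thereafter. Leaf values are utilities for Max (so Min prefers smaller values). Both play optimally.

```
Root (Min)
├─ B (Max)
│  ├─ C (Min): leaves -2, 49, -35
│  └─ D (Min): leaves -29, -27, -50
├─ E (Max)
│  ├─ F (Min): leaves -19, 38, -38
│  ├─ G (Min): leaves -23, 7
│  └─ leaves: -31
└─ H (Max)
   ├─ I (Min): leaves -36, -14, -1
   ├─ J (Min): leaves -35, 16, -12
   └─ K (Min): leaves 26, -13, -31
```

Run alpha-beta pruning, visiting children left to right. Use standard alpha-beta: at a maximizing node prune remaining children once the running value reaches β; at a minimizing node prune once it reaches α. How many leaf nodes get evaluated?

C [α=-∞,β=+∞]: v=-35
D [α=-35,β=+∞]: v=-50
B [α=-∞,β=+∞]: v=-35
F [α=-∞,β=-35]: v=-38
G [α=-38,β=-35]: v=-23
E [α=-∞,β=-35]: v=-23 after child 2 ≥ β → β-cutoff, skip 1
I [α=-∞,β=-35]: v=-36
J [α=-36,β=-35]: v=-35
H [α=-∞,β=-35]: v=-35 after child 2 ≥ β → β-cutoff, skip 1
Root [α=-∞,β=+∞]: v=-35
Leaves evaluated: 17 of 21.

17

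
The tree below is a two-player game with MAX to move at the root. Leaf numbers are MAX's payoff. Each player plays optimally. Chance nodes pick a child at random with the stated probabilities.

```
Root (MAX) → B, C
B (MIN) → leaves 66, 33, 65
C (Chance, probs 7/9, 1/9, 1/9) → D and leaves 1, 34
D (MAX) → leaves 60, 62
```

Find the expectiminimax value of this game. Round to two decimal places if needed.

B (MIN): min(66, 33, 65) = 33
D (MAX): max(60, 62) = 62
C (Chance): 7/9·62 + 1/9·1 + 1/9·34 = 52.11
Root (MAX): max(33, 52.11) = 52.11

52.11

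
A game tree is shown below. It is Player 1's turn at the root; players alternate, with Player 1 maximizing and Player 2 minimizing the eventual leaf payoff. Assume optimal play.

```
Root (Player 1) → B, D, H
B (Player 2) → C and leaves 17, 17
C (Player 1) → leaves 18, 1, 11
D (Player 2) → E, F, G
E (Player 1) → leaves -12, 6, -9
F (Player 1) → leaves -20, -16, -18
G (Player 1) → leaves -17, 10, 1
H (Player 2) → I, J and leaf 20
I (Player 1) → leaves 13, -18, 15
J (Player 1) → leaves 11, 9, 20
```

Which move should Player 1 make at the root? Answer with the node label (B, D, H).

B

C (Player 1): max(18, 1, 11) = 18
B (Player 2): min(18, 17, 17) = 17
E (Player 1): max(-12, 6, -9) = 6
F (Player 1): max(-20, -16, -18) = -16
G (Player 1): max(-17, 10, 1) = 10
D (Player 2): min(6, -16, 10) = -16
I (Player 1): max(13, -18, 15) = 15
J (Player 1): max(11, 9, 20) = 20
H (Player 2): min(15, 20, 20) = 15
Root (Player 1): max(17, -16, 15) = 17
Player 1 picks the child with the highest value: B (value 17).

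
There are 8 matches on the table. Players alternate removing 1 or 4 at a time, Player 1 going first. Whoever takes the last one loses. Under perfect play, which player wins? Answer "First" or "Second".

Second

Mark each pile size as W (mover wins) or L (mover loses):
i:   0  1  2  3  4  5  6  7  8
     W  L  W  L  W  W  L  W  L
Position 8 is L, so the second player wins.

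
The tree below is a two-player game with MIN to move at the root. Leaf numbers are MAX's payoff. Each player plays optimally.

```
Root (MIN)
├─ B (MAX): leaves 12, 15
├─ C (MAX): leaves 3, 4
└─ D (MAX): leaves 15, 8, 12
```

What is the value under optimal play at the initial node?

4

B (MAX): max(12, 15) = 15
C (MAX): max(3, 4) = 4
D (MAX): max(15, 8, 12) = 15
Root (MIN): min(15, 4, 15) = 4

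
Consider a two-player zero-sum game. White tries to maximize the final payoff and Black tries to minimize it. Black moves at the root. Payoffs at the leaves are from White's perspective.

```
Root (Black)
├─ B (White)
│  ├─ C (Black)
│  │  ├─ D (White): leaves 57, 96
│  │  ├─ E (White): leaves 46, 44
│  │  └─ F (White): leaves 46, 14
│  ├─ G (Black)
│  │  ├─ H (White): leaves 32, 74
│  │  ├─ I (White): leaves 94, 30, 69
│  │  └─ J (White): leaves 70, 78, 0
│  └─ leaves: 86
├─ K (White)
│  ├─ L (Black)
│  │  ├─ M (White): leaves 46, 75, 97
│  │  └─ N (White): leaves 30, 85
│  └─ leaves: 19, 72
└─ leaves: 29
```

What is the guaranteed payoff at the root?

29

D (White): max(57, 96) = 96
E (White): max(46, 44) = 46
F (White): max(46, 14) = 46
C (Black): min(96, 46, 46) = 46
H (White): max(32, 74) = 74
I (White): max(94, 30, 69) = 94
J (White): max(70, 78, 0) = 78
G (Black): min(74, 94, 78) = 74
B (White): max(46, 74, 86) = 86
M (White): max(46, 75, 97) = 97
N (White): max(30, 85) = 85
L (Black): min(97, 85) = 85
K (White): max(85, 19, 72) = 85
Root (Black): min(86, 85, 29) = 29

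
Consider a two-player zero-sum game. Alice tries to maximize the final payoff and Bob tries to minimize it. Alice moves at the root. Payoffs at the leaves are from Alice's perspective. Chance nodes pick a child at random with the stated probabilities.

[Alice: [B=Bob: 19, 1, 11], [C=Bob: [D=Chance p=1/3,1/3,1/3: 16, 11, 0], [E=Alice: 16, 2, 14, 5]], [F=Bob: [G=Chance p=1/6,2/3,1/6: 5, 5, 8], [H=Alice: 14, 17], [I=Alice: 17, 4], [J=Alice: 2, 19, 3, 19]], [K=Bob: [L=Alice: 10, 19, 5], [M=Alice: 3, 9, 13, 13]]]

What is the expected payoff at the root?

B (Bob): min(19, 1, 11) = 1
D (Chance): 1/3·16 + 1/3·11 + 1/3·0 = 9
E (Alice): max(16, 2, 14, 5) = 16
C (Bob): min(9, 16) = 9
G (Chance): 1/6·5 + 2/3·5 + 1/6·8 = 5.5
H (Alice): max(14, 17) = 17
I (Alice): max(17, 4) = 17
J (Alice): max(2, 19, 3, 19) = 19
F (Bob): min(5.5, 17, 17, 19) = 5.5
L (Alice): max(10, 19, 5) = 19
M (Alice): max(3, 9, 13, 13) = 13
K (Bob): min(19, 13) = 13
Root (Alice): max(1, 9, 5.5, 13) = 13

13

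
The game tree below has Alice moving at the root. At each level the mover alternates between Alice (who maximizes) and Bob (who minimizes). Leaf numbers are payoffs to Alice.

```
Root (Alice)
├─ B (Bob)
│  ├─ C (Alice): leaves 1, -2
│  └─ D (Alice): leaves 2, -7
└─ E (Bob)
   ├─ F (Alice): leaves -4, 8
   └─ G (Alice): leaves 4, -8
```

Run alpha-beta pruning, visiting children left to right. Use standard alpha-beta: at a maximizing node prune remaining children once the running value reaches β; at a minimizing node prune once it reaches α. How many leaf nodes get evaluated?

C [α=-∞,β=+∞]: v=1
D [α=-∞,β=1]: v=2 after child 1 ≥ β → β-cutoff, skip 1
B [α=-∞,β=+∞]: v=1
F [α=1,β=+∞]: v=8
G [α=1,β=8]: v=4
E [α=1,β=+∞]: v=4
Root [α=-∞,β=+∞]: v=4
Leaves evaluated: 7 of 8.

7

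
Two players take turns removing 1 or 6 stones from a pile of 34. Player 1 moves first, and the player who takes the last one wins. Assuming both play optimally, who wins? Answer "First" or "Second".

First

Compute winning (W) and losing (L) positions by backward induction:
i:   0  1  2  3  4  5  6  7  8  9 10 11 12 13 14 15 16 17 18 19 20 21 22 23 24 25 26 27 28 29 30 31 32 33 34
     L  W  L  W  L  W  W  L  W  L  W  L  W  W  L  W  L  W  L  W  W  L  W  L  W  L  W  W  L  W  L  W  L  W  W
Position 34 is W, so the first player wins.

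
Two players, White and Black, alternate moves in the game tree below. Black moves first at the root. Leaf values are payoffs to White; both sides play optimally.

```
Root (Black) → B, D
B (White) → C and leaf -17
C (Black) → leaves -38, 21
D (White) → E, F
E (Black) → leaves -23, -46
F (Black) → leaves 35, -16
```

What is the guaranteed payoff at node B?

C: min(-38, 21) = -38
B: max(-38, -17) = -17

-17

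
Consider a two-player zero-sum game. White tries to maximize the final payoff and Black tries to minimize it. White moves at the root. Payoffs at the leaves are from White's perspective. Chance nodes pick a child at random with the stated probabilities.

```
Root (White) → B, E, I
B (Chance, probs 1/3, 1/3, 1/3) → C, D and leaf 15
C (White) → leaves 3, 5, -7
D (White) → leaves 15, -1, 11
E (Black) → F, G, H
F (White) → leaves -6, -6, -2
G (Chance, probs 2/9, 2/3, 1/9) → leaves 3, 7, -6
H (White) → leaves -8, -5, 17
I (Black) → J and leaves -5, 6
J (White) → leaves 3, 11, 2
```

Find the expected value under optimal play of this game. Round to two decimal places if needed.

11.67

C (White): max(3, 5, -7) = 5
D (White): max(15, -1, 11) = 15
B (Chance): 1/3·5 + 1/3·15 + 1/3·15 = 11.67
F (White): max(-6, -6, -2) = -2
G (Chance): 2/9·3 + 2/3·7 + 1/9·-6 = 4.67
H (White): max(-8, -5, 17) = 17
E (Black): min(-2, 4.67, 17) = -2
J (White): max(3, 11, 2) = 11
I (Black): min(11, -5, 6) = -5
Root (White): max(11.67, -2, -5) = 11.67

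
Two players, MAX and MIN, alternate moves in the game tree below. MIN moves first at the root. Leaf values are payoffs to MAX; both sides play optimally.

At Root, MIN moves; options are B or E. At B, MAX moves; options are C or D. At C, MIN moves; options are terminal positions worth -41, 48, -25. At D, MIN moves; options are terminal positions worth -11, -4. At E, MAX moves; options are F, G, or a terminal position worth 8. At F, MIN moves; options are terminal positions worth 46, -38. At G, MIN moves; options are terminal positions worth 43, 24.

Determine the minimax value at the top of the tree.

-11

C (MIN): min(-41, 48, -25) = -41
D (MIN): min(-11, -4) = -11
B (MAX): max(-41, -11) = -11
F (MIN): min(46, -38) = -38
G (MIN): min(43, 24) = 24
E (MAX): max(-38, 24, 8) = 24
Root (MIN): min(-11, 24) = -11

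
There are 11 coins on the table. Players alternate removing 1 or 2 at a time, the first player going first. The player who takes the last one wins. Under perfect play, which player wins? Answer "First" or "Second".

First

Compute winning (W) and losing (L) positions by backward induction:
i:   0  1  2  3  4  5  6  7  8  9 10 11
     L  W  W  L  W  W  L  W  W  L  W  W
Position 11 is W, so the first player wins.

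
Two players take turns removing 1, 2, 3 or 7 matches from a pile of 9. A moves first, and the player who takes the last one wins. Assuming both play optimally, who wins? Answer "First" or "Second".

First

i:   0  1  2  3  4  5  6  7  8  9
     L  W  W  W  L  W  W  W  L  W
Position 9 is W, so the first player wins.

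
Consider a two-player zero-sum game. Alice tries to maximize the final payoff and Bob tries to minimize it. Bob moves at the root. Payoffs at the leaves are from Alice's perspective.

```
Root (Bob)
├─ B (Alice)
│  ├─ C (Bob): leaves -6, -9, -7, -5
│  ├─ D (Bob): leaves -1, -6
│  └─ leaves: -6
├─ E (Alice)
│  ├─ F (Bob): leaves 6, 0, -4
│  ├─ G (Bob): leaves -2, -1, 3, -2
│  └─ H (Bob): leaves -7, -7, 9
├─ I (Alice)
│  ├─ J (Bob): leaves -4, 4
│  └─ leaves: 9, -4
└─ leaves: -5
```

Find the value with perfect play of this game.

-6

C (Bob): min(-6, -9, -7, -5) = -9
D (Bob): min(-1, -6) = -6
B (Alice): max(-9, -6, -6) = -6
F (Bob): min(6, 0, -4) = -4
G (Bob): min(-2, -1, 3, -2) = -2
H (Bob): min(-7, -7, 9) = -7
E (Alice): max(-4, -2, -7) = -2
J (Bob): min(-4, 4) = -4
I (Alice): max(-4, 9, -4) = 9
Root (Bob): min(-6, -2, 9, -5) = -6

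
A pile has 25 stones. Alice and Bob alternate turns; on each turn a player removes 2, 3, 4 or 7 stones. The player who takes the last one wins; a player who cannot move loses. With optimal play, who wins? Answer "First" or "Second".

W/L table (W = player to move can force a win):
i:   0  1  2  3  4  5  6  7  8  9 10 11 12 13 14 15 16 17 18 19 20 21 22 23 24 25
     L  L  W  W  W  W  L  W  W  W  W  L  L  W  W  W  W  L  W  W  W  W  L  L  W  W
Position 25 is W, so the first player wins.

First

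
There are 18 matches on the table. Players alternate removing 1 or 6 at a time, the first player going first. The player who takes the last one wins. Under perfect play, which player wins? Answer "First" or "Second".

i:   0  1  2  3  4  5  6  7  8  9 10 11 12 13 14 15 16 17 18
     L  W  L  W  L  W  W  L  W  L  W  L  W  W  L  W  L  W  L
Position 18 is L, so the second player wins.

Second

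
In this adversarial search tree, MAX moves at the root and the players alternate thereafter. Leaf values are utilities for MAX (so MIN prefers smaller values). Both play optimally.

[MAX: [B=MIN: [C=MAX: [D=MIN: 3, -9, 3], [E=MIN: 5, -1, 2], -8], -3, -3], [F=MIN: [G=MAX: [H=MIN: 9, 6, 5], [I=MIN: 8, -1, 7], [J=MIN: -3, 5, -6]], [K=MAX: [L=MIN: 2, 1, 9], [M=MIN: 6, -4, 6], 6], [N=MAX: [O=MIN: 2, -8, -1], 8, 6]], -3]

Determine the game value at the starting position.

D (MIN): min(3, -9, 3) = -9
E (MIN): min(5, -1, 2) = -1
C (MAX): max(-9, -1, -8) = -1
B (MIN): min(-1, -3, -3) = -3
H (MIN): min(9, 6, 5) = 5
I (MIN): min(8, -1, 7) = -1
J (MIN): min(-3, 5, -6) = -6
G (MAX): max(5, -1, -6) = 5
L (MIN): min(2, 1, 9) = 1
M (MIN): min(6, -4, 6) = -4
K (MAX): max(1, -4, 6) = 6
O (MIN): min(2, -8, -1) = -8
N (MAX): max(-8, 8, 6) = 8
F (MIN): min(5, 6, 8) = 5
Root (MAX): max(-3, 5, -3) = 5

5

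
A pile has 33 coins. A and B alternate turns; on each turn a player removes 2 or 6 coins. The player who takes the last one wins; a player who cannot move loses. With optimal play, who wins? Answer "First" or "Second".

Positions where the player to move wins (W) vs loses (L):
i:   0  1  2  3  4  5  6  7  8  9 10 11 12 13 14 15 16 17 18 19 20 21 22 23 24 25 26 27 28 29 30 31 32 33
     L  L  W  W  L  L  W  W  L  L  W  W  L  L  W  W  L  L  W  W  L  L  W  W  L  L  W  W  L  L  W  W  L  L
Position 33 is L, so the second player wins.

Second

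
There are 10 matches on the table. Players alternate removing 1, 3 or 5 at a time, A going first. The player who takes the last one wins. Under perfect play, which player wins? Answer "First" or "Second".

Second

i:   0  1  2  3  4  5  6  7  8  9 10
     L  W  L  W  L  W  L  W  L  W  L
Position 10 is L, so the second player wins.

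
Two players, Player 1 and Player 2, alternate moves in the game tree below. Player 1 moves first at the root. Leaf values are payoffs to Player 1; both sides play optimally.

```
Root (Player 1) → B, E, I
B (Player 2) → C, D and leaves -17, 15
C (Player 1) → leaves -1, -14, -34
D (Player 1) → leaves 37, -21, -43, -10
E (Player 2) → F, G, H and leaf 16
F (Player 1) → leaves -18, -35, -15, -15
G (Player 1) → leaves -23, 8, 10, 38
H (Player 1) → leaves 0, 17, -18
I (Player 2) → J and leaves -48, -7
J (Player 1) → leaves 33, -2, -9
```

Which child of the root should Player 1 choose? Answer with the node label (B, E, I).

E

C (Player 1): max(-1, -14, -34) = -1
D (Player 1): max(37, -21, -43, -10) = 37
B (Player 2): min(-1, 37, -17, 15) = -17
F (Player 1): max(-18, -35, -15, -15) = -15
G (Player 1): max(-23, 8, 10, 38) = 38
H (Player 1): max(0, 17, -18) = 17
E (Player 2): min(-15, 38, 17, 16) = -15
J (Player 1): max(33, -2, -9) = 33
I (Player 2): min(33, -48, -7) = -48
Root (Player 1): max(-17, -15, -48) = -15
Player 1 picks the child with the highest value: E (value -15).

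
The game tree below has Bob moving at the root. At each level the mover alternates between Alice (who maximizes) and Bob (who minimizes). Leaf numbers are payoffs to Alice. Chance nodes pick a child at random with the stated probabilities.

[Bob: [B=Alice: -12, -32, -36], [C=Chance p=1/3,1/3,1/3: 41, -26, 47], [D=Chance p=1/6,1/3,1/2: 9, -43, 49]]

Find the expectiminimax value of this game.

-12

B (Alice): max(-12, -32, -36) = -12
C (Chance): 1/3·41 + 1/3·-26 + 1/3·47 = 20.67
D (Chance): 1/6·9 + 1/3·-43 + 1/2·49 = 11.67
Root (Bob): min(-12, 20.67, 11.67) = -12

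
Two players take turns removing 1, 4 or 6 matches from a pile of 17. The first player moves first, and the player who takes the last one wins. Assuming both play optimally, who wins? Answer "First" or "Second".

Compute winning (W) and losing (L) positions by backward induction:
i:   0  1  2  3  4  5  6  7  8  9 10 11 12 13 14 15 16 17
     L  W  L  W  W  L  W  L  W  W  L  W  L  W  W  L  W  L
Position 17 is L, so the second player wins.

Second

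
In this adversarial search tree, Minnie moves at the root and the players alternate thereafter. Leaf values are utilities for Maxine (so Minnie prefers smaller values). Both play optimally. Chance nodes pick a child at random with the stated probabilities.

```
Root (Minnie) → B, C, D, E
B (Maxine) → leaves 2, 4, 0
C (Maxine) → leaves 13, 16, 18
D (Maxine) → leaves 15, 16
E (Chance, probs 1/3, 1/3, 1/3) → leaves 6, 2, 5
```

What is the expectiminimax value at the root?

4

B (Maxine): max(2, 4, 0) = 4
C (Maxine): max(13, 16, 18) = 18
D (Maxine): max(15, 16) = 16
E (Chance): 1/3·6 + 1/3·2 + 1/3·5 = 4.33
Root (Minnie): min(4, 18, 16, 4.33) = 4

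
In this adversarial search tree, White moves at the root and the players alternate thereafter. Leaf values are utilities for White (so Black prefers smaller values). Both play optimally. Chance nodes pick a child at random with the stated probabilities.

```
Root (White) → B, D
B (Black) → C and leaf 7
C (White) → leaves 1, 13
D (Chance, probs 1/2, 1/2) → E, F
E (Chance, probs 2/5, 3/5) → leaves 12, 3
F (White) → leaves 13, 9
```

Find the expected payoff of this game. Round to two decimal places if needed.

9.8

C (White): max(1, 13) = 13
B (Black): min(13, 7) = 7
E (Chance): 2/5·12 + 3/5·3 = 6.6
F (White): max(13, 9) = 13
D (Chance): 1/2·6.6 + 1/2·13 = 9.8
Root (White): max(7, 9.8) = 9.8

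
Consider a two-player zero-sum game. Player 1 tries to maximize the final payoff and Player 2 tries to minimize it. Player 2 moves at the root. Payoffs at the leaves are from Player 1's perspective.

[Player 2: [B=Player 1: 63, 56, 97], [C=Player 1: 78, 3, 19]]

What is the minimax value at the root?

78

B (Player 1): max(63, 56, 97) = 97
C (Player 1): max(78, 3, 19) = 78
Root (Player 2): min(97, 78) = 78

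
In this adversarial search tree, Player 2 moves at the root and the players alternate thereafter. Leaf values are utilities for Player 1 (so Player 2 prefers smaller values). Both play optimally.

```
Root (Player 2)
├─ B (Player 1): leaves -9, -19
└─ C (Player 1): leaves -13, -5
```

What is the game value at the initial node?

B (Player 1): max(-9, -19) = -9
C (Player 1): max(-13, -5) = -5
Root (Player 2): min(-9, -5) = -9

-9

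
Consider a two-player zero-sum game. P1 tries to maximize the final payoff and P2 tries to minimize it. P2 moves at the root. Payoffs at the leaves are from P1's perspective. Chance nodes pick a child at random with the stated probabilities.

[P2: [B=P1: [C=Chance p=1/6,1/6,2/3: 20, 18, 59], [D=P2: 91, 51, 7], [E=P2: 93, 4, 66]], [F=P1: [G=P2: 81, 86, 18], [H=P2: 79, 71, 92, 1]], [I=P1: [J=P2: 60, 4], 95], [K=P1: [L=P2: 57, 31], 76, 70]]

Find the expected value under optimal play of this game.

18

C (Chance): 1/6·20 + 1/6·18 + 2/3·59 = 45.67
D (P2): min(91, 51, 7) = 7
E (P2): min(93, 4, 66) = 4
B (P1): max(45.67, 7, 4) = 45.67
G (P2): min(81, 86, 18) = 18
H (P2): min(79, 71, 92, 1) = 1
F (P1): max(18, 1) = 18
J (P2): min(60, 4) = 4
I (P1): max(4, 95) = 95
L (P2): min(57, 31) = 31
K (P1): max(31, 76, 70) = 76
Root (P2): min(45.67, 18, 95, 76) = 18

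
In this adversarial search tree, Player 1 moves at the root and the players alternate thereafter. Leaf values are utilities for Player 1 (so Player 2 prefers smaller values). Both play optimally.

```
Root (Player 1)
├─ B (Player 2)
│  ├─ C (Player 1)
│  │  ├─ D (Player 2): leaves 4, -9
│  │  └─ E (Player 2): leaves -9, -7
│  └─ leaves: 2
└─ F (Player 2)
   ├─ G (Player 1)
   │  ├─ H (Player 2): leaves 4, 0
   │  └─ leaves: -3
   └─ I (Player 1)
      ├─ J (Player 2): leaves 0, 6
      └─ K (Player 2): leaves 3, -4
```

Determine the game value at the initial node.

D (Player 2): min(4, -9) = -9
E (Player 2): min(-9, -7) = -9
C (Player 1): max(-9, -9) = -9
B (Player 2): min(-9, 2) = -9
H (Player 2): min(4, 0) = 0
G (Player 1): max(0, -3) = 0
J (Player 2): min(0, 6) = 0
K (Player 2): min(3, -4) = -4
I (Player 1): max(0, -4) = 0
F (Player 2): min(0, 0) = 0
Root (Player 1): max(-9, 0) = 0

0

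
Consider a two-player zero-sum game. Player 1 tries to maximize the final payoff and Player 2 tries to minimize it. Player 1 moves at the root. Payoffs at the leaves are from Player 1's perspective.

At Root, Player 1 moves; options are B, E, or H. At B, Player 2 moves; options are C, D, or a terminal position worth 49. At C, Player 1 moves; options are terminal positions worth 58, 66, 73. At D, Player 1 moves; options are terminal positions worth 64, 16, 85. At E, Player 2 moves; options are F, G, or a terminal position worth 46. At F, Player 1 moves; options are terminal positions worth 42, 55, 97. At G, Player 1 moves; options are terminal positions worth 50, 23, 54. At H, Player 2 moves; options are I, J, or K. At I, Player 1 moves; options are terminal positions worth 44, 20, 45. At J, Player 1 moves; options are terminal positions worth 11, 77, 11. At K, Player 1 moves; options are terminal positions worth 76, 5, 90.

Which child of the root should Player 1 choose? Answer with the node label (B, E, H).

C (Player 1): max(58, 66, 73) = 73
D (Player 1): max(64, 16, 85) = 85
B (Player 2): min(73, 85, 49) = 49
F (Player 1): max(42, 55, 97) = 97
G (Player 1): max(50, 23, 54) = 54
E (Player 2): min(97, 54, 46) = 46
I (Player 1): max(44, 20, 45) = 45
J (Player 1): max(11, 77, 11) = 77
K (Player 1): max(76, 5, 90) = 90
H (Player 2): min(45, 77, 90) = 45
Root (Player 1): max(49, 46, 45) = 49
Player 1 picks the child with the highest value: B (value 49).

B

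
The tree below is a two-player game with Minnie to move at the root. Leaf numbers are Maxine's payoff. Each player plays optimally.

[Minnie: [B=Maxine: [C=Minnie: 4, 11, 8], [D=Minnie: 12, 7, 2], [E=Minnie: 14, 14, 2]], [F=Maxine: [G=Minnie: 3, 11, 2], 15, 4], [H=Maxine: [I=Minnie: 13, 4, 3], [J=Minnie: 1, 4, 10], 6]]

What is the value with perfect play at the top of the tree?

4

C (Minnie): min(4, 11, 8) = 4
D (Minnie): min(12, 7, 2) = 2
E (Minnie): min(14, 14, 2) = 2
B (Maxine): max(4, 2, 2) = 4
G (Minnie): min(3, 11, 2) = 2
F (Maxine): max(2, 15, 4) = 15
I (Minnie): min(13, 4, 3) = 3
J (Minnie): min(1, 4, 10) = 1
H (Maxine): max(3, 1, 6) = 6
Root (Minnie): min(4, 15, 6) = 4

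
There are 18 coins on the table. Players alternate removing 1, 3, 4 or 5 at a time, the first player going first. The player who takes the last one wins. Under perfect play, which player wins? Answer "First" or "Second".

i:   0  1  2  3  4  5  6  7  8  9 10 11 12 13 14 15 16 17 18
     L  W  L  W  W  W  W  W  L  W  L  W  W  W  W  W  L  W  L
Position 18 is L, so the second player wins.

Second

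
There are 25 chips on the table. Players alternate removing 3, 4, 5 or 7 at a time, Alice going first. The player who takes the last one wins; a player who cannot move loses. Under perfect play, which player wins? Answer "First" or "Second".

First

W/L table (W = player to move can force a win):
i:   0  1  2  3  4  5  6  7  8  9 10 11 12 13 14 15 16 17 18 19 20 21 22 23 24 25
     L  L  L  W  W  W  W  W  W  W  L  L  L  W  W  W  W  W  W  W  L  L  L  W  W  W
Position 25 is W, so the first player wins.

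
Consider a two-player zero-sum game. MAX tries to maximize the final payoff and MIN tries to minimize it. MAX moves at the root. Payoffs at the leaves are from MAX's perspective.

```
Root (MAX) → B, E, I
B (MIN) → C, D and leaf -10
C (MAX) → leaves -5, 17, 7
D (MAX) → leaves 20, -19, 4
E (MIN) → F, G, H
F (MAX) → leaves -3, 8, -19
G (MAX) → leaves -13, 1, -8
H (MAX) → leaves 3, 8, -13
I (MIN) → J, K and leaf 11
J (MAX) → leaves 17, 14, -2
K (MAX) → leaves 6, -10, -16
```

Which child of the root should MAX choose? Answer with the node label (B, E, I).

C (MAX): max(-5, 17, 7) = 17
D (MAX): max(20, -19, 4) = 20
B (MIN): min(17, 20, -10) = -10
F (MAX): max(-3, 8, -19) = 8
G (MAX): max(-13, 1, -8) = 1
H (MAX): max(3, 8, -13) = 8
E (MIN): min(8, 1, 8) = 1
J (MAX): max(17, 14, -2) = 17
K (MAX): max(6, -10, -16) = 6
I (MIN): min(17, 6, 11) = 6
Root (MAX): max(-10, 1, 6) = 6
MAX picks the child with the highest value: I (value 6).

I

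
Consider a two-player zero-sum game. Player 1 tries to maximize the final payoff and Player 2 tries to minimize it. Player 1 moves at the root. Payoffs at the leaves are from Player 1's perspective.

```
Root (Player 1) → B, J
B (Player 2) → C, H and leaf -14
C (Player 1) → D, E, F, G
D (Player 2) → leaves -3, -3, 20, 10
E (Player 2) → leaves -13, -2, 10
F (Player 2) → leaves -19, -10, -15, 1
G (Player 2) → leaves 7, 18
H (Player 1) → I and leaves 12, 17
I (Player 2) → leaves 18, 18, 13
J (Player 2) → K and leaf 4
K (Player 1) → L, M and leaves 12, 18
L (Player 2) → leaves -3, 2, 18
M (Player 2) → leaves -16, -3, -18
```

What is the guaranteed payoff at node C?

D: min(-3, -3, 20, 10) = -3
E: min(-13, -2, 10) = -13
F: min(-19, -10, -15, 1) = -19
G: min(7, 18) = 7
C: max(-3, -13, -19, 7) = 7

7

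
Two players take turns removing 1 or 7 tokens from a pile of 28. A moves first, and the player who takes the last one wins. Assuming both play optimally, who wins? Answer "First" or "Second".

Compute winning (W) and losing (L) positions by backward induction:
i:   0  1  2  3  4  5  6  7  8  9 10 11 12 13 14 15 16 17 18 19 20 21 22 23 24 25 26 27 28
     L  W  L  W  L  W  L  W  L  W  L  W  L  W  L  W  L  W  L  W  L  W  L  W  L  W  L  W  L
Position 28 is L, so the second player wins.

Second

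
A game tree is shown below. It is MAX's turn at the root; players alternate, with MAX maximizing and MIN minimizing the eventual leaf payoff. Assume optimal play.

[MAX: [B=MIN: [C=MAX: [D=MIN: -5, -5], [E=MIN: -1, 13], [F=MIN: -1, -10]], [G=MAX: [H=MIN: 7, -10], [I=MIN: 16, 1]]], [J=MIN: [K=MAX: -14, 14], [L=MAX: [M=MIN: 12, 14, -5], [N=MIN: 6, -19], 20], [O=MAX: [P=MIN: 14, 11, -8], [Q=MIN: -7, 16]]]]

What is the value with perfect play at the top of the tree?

D (MIN): min(-5, -5) = -5
E (MIN): min(-1, 13) = -1
F (MIN): min(-1, -10) = -10
C (MAX): max(-5, -1, -10) = -1
H (MIN): min(7, -10) = -10
I (MIN): min(16, 1) = 1
G (MAX): max(-10, 1) = 1
B (MIN): min(-1, 1) = -1
K (MAX): max(-14, 14) = 14
M (MIN): min(12, 14, -5) = -5
N (MIN): min(6, -19) = -19
L (MAX): max(-5, -19, 20) = 20
P (MIN): min(14, 11, -8) = -8
Q (MIN): min(-7, 16) = -7
O (MAX): max(-8, -7) = -7
J (MIN): min(14, 20, -7) = -7
Root (MAX): max(-1, -7) = -1

-1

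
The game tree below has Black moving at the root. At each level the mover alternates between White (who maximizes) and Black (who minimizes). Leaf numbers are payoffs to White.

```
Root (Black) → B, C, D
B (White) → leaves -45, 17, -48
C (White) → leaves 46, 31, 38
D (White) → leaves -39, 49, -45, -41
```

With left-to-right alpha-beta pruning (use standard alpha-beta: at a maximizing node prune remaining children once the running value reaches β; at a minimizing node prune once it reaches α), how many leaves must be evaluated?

B [α=-∞,β=+∞]: v=17
C [α=-∞,β=17]: v=46 after child 1 ≥ β → β-cutoff, skip 2
D [α=-∞,β=17]: v=49 after child 2 ≥ β → β-cutoff, skip 2
Root [α=-∞,β=+∞]: v=17
Leaves evaluated: 6 of 10.

6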